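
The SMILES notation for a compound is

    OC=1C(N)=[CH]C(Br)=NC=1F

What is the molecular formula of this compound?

Walk through each heavy atom and fill implicit hydrogens from standard valence (C 4, N 3, O 2, S 2, halogen 1):
  atom 1: O, bond orders sum to 1 (valence 2) → 1 H
  atom 2: C, bond orders sum to 4 (valence 4) → 0 H
  atom 3: C, bond orders sum to 4 (valence 4) → 0 H
  atom 4: N, bond orders sum to 1 (valence 3) → 2 H
  atom 5: C with explicit H count 1
  atom 6: C, bond orders sum to 4 (valence 4) → 0 H
  atom 7: Br (halogen, monovalent) → 0 H
  atom 8: N, bond orders sum to 3 (valence 3) → 0 H
  atom 9: C, bond orders sum to 4 (valence 4) → 0 H
  atom 10: F (halogen, monovalent) → 0 H
Totals → C:5, H:4, Br:1, F:1, N:2, O:1.

C5H4BrFN2O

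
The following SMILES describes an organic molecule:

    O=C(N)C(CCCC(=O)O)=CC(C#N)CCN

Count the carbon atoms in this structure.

11

Count every carbon token in the SMILES (each C, including those in ring-closure positions and inside branches).
Carbon count: 11.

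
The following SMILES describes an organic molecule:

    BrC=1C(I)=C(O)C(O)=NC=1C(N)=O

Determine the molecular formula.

C6H4BrIN2O3

Walk through each heavy atom and fill implicit hydrogens from standard valence (C 4, N 3, O 2, S 2, halogen 1):
  atom 1: Br (halogen, monovalent) → 0 H
  atom 2: C, bond orders sum to 4 (valence 4) → 0 H
  atom 3: C, bond orders sum to 4 (valence 4) → 0 H
  atom 4: I (halogen, monovalent) → 0 H
  atom 5: C, bond orders sum to 4 (valence 4) → 0 H
  atom 6: O, bond orders sum to 1 (valence 2) → 1 H
  atom 7: C, bond orders sum to 4 (valence 4) → 0 H
  atom 8: O, bond orders sum to 1 (valence 2) → 1 H
  atom 9: N, bond orders sum to 3 (valence 3) → 0 H
  atom 10: C, bond orders sum to 4 (valence 4) → 0 H
  atom 11: C, bond orders sum to 4 (valence 4) → 0 H
  atom 12: N, bond orders sum to 1 (valence 3) → 2 H
  atom 13: O, bond orders sum to 2 (valence 2) → 0 H
Totals → C:6, H:4, Br:1, I:1, N:2, O:3.
In Hill order: C6H4BrIN2O3.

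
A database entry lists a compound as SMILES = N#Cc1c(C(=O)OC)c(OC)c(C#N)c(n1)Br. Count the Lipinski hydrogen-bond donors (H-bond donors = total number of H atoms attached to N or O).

Donors: find every N or O and count the H atoms it carries.
  atom 1 (N): bond orders sum to 3 → 0 H
  atom 6 (O): bond orders sum to 2 → 0 H
  atom 7 (O): bond orders sum to 2 → 0 H
  atom 10 (O): bond orders sum to 2 → 0 H
  atom 14 (N): bond orders sum to 3 → 0 H
  atom 16 (N): bond orders sum to 3 → 0 H
Lipinski HBD = 0.

0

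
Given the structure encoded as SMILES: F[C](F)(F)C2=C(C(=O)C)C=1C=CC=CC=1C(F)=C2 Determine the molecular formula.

Walk through each heavy atom and fill implicit hydrogens from standard valence (C 4, N 3, O 2, S 2, halogen 1):
  atom 1: F (halogen, monovalent) → 0 H
  atom 2: C with explicit H count 0
  atom 3: F (halogen, monovalent) → 0 H
  atom 4: F (halogen, monovalent) → 0 H
  atom 5: C, bond orders sum to 4 (valence 4) → 0 H
  atom 6: C, bond orders sum to 4 (valence 4) → 0 H
  atom 7: C, bond orders sum to 4 (valence 4) → 0 H
  atom 8: O, bond orders sum to 2 (valence 2) → 0 H
  atom 9: C, bond orders sum to 1 (valence 4) → 3 H
  atom 10: C, bond orders sum to 4 (valence 4) → 0 H
  atom 11: C, bond orders sum to 3 (valence 4) → 1 H
  atom 12: C, bond orders sum to 3 (valence 4) → 1 H
  atom 13: C, bond orders sum to 3 (valence 4) → 1 H
  atom 14: C, bond orders sum to 3 (valence 4) → 1 H
  atom 15: C, bond orders sum to 4 (valence 4) → 0 H
  atom 16: C, bond orders sum to 4 (valence 4) → 0 H
  atom 17: F (halogen, monovalent) → 0 H
  atom 18: C, bond orders sum to 3 (valence 4) → 1 H
Totals → C:13, H:8, F:4, O:1.
In Hill order: C13H8F4O.

C13H8F4O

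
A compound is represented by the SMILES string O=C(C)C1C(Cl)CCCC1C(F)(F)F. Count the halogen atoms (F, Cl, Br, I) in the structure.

Halogen atoms appear at heavy-atom positions 6, 12, 13, 14 (1×Cl, 3×F).
Other groups present: 1 ketone.
Halogen count: 4.

4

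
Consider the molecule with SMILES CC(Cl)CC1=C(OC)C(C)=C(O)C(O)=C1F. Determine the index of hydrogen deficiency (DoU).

Degree of unsaturation = (number of rings) + (number of π bonds).
Ring closures in the SMILES: 1.
π bonds: 3 double bonds (each 1 DoU) → 3 DoU from unsaturation.
Total DoU = 1 + 3 = 4.

4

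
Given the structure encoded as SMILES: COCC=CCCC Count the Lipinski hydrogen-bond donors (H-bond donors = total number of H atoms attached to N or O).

0

Donors: find every N or O and count the H atoms it carries.
  atom 2 (O): bond orders sum to 2 → 0 H
Lipinski HBD = 0.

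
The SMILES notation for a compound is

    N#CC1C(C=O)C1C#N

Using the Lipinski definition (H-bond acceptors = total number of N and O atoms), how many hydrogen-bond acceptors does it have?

3

N atoms: 2; O atoms: 1.
Lipinski HBA = 2 + 1 = 3.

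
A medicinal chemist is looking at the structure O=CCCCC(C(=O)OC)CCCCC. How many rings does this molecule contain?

0

In SMILES, each pair of matching ring-closure digits denotes one ring-closing bond; the number of such bonds equals the number of independent rings.
Ring-closure bonds here: 0.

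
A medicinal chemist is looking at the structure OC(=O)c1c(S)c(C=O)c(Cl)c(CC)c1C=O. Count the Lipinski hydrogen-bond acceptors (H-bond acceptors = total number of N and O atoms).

4

N atoms: 0; O atoms: 4.
Lipinski HBA = 0 + 4 = 4.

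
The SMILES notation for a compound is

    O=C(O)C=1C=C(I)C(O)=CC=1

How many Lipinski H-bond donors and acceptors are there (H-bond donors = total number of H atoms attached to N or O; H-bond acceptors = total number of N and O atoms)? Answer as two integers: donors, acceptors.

Donors: find every N or O and count the H atoms it carries.
  atom 1 (O): bond orders sum to 2 → 0 H
  atom 3 (O): bond orders sum to 1 → 1 H
  atom 9 (O): bond orders sum to 1 → 1 H
Lipinski HBD = 2.
Acceptors: N atoms = 0, O atoms = 3 → HBA = 3.

2, 3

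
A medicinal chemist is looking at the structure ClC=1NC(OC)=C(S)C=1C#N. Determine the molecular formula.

Walk through each heavy atom and fill implicit hydrogens from standard valence (C 4, N 3, O 2, S 2, halogen 1):
  atom 1: Cl (halogen, monovalent) → 0 H
  atom 2: C, bond orders sum to 4 (valence 4) → 0 H
  atom 3: N, bond orders sum to 2 (valence 3) → 1 H
  atom 4: C, bond orders sum to 4 (valence 4) → 0 H
  atom 5: O, bond orders sum to 2 (valence 2) → 0 H
  atom 6: C, bond orders sum to 1 (valence 4) → 3 H
  atom 7: C, bond orders sum to 4 (valence 4) → 0 H
  atom 8: S, bond orders sum to 1 (valence 2) → 1 H
  atom 9: C, bond orders sum to 4 (valence 4) → 0 H
  atom 10: C, bond orders sum to 4 (valence 4) → 0 H
  atom 11: N, bond orders sum to 3 (valence 3) → 0 H
Totals → C:6, H:5, Cl:1, N:2, O:1, S:1.
In Hill order: C6H5ClN2OS.

C6H5ClN2OS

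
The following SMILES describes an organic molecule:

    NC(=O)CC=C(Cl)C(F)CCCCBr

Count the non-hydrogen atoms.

14

Every atom symbol written in the SMILES (organic subset) is one heavy atom; implicit H are not written.
Heavy atoms by element → Br:1, C:9, Cl:1, F:1, N:1, O:1.
Total: 14.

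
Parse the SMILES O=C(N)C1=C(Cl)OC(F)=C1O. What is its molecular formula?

Walk through each heavy atom and fill implicit hydrogens from standard valence (C 4, N 3, O 2, S 2, halogen 1):
  atom 1: O, bond orders sum to 2 (valence 2) → 0 H
  atom 2: C, bond orders sum to 4 (valence 4) → 0 H
  atom 3: N, bond orders sum to 1 (valence 3) → 2 H
  atom 4: C, bond orders sum to 4 (valence 4) → 0 H
  atom 5: C, bond orders sum to 4 (valence 4) → 0 H
  atom 6: Cl (halogen, monovalent) → 0 H
  atom 7: O, bond orders sum to 2 (valence 2) → 0 H
  atom 8: C, bond orders sum to 4 (valence 4) → 0 H
  atom 9: F (halogen, monovalent) → 0 H
  atom 10: C, bond orders sum to 4 (valence 4) → 0 H
  atom 11: O, bond orders sum to 1 (valence 2) → 1 H
Totals → C:5, H:3, Cl:1, F:1, N:1, O:3.

C5H3ClFNO3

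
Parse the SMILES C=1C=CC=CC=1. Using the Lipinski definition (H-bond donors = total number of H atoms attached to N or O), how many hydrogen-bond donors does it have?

0

Donors: find every N or O and count the H atoms it carries.
  (no N or O atoms present)
Lipinski HBD = 0.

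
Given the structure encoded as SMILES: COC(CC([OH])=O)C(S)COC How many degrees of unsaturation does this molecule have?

1

Degree of unsaturation = (number of rings) + (number of π bonds).
Ring closures in the SMILES: 0.
π bonds: 1 double bond (each 1 DoU) → 1 DoU from unsaturation.
Total DoU = 0 + 1 = 1.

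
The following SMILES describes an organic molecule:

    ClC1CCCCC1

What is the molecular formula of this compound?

C6H11Cl

Walk through each heavy atom and fill implicit hydrogens from standard valence (C 4, N 3, O 2, S 2, halogen 1):
  atom 1: Cl (halogen, monovalent) → 0 H
  atom 2: C, bond orders sum to 3 (valence 4) → 1 H
  atom 3: C, bond orders sum to 2 (valence 4) → 2 H
  atom 4: C, bond orders sum to 2 (valence 4) → 2 H
  atom 5: C, bond orders sum to 2 (valence 4) → 2 H
  atom 6: C, bond orders sum to 2 (valence 4) → 2 H
  atom 7: C, bond orders sum to 2 (valence 4) → 2 H
Totals → C:6, H:11, Cl:1.
In Hill order: C6H11Cl.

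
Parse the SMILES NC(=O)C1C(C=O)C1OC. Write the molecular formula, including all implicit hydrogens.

C6H9NO3

Walk through each heavy atom and fill implicit hydrogens from standard valence (C 4, N 3, O 2, S 2, halogen 1):
  atom 1: N, bond orders sum to 1 (valence 3) → 2 H
  atom 2: C, bond orders sum to 4 (valence 4) → 0 H
  atom 3: O, bond orders sum to 2 (valence 2) → 0 H
  atom 4: C, bond orders sum to 3 (valence 4) → 1 H
  atom 5: C, bond orders sum to 3 (valence 4) → 1 H
  atom 6: C, bond orders sum to 3 (valence 4) → 1 H
  atom 7: O, bond orders sum to 2 (valence 2) → 0 H
  atom 8: C, bond orders sum to 3 (valence 4) → 1 H
  atom 9: O, bond orders sum to 2 (valence 2) → 0 H
  atom 10: C, bond orders sum to 1 (valence 4) → 3 H
Totals → C:6, H:9, N:1, O:3.
In Hill order: C6H9NO3.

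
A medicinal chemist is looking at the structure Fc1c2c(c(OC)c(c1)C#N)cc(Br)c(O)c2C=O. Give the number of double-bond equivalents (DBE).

Molecular formula: C13H7BrFNO3.
DoU = (2C + 2 + N − H − X) / 2, where X is the halogen count and O/S are ignored.
    = (2·13 + 2 + 1 − 7 − 2) / 2 = 20 / 2 = 10.

10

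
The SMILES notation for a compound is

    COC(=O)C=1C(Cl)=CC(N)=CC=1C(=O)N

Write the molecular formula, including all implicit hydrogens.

Walk through each heavy atom and fill implicit hydrogens from standard valence (C 4, N 3, O 2, S 2, halogen 1):
  atom 1: C, bond orders sum to 1 (valence 4) → 3 H
  atom 2: O, bond orders sum to 2 (valence 2) → 0 H
  atom 3: C, bond orders sum to 4 (valence 4) → 0 H
  atom 4: O, bond orders sum to 2 (valence 2) → 0 H
  atom 5: C, bond orders sum to 4 (valence 4) → 0 H
  atom 6: C, bond orders sum to 4 (valence 4) → 0 H
  atom 7: Cl (halogen, monovalent) → 0 H
  atom 8: C, bond orders sum to 3 (valence 4) → 1 H
  atom 9: C, bond orders sum to 4 (valence 4) → 0 H
  atom 10: N, bond orders sum to 1 (valence 3) → 2 H
  atom 11: C, bond orders sum to 3 (valence 4) → 1 H
  atom 12: C, bond orders sum to 4 (valence 4) → 0 H
  atom 13: C, bond orders sum to 4 (valence 4) → 0 H
  atom 14: O, bond orders sum to 2 (valence 2) → 0 H
  atom 15: N, bond orders sum to 1 (valence 3) → 2 H
Totals → C:9, H:9, Cl:1, N:2, O:3.

C9H9ClN2O3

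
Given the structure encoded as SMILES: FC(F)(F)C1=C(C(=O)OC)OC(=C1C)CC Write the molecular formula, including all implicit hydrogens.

C10H11F3O3

Walk through each heavy atom and fill implicit hydrogens from standard valence (C 4, N 3, O 2, S 2, halogen 1):
  atom 1: F (halogen, monovalent) → 0 H
  atom 2: C, bond orders sum to 4 (valence 4) → 0 H
  atom 3: F (halogen, monovalent) → 0 H
  atom 4: F (halogen, monovalent) → 0 H
  atom 5: C, bond orders sum to 4 (valence 4) → 0 H
  atom 6: C, bond orders sum to 4 (valence 4) → 0 H
  atom 7: C, bond orders sum to 4 (valence 4) → 0 H
  atom 8: O, bond orders sum to 2 (valence 2) → 0 H
  atom 9: O, bond orders sum to 2 (valence 2) → 0 H
  atom 10: C, bond orders sum to 1 (valence 4) → 3 H
  atom 11: O, bond orders sum to 2 (valence 2) → 0 H
  atom 12: C, bond orders sum to 4 (valence 4) → 0 H
  atom 13: C, bond orders sum to 4 (valence 4) → 0 H
  atom 14: C, bond orders sum to 1 (valence 4) → 3 H
  atom 15: C, bond orders sum to 2 (valence 4) → 2 H
  atom 16: C, bond orders sum to 1 (valence 4) → 3 H
Totals → C:10, H:11, F:3, O:3.
In Hill order: C10H11F3O3.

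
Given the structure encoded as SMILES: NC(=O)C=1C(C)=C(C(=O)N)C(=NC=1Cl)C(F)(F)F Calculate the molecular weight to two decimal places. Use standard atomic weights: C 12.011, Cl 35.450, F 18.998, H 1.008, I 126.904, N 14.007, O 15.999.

281.62 g/mol

First, the molecular formula is C9H7ClF3N3O2 (counting implicit H from valence).
  C: 9 × 12.011 = 108.099
  Cl: 1 × 35.450 = 35.450
  F: 3 × 18.998 = 56.994
  H: 7 × 1.008 = 7.056
  N: 3 × 14.007 = 42.021
  O: 2 × 15.999 = 31.998
Sum: 9×12.011 + 1×35.450 + 3×18.998 + 7×1.008 + 3×14.007 + 2×15.999 = 281.618 → 281.62 g/mol.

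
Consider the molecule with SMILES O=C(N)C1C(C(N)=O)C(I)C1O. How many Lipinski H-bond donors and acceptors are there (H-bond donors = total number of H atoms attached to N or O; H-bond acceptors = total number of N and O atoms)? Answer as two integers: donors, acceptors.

5, 5

Donors: find every N or O and count the H atoms it carries.
  atom 1 (O): bond orders sum to 2 → 0 H
  atom 3 (N): bond orders sum to 1 → 2 H
  atom 7 (N): bond orders sum to 1 → 2 H
  atom 8 (O): bond orders sum to 2 → 0 H
  atom 12 (O): bond orders sum to 1 → 1 H
Lipinski HBD = 5.
Acceptors: N atoms = 2, O atoms = 3 → HBA = 5.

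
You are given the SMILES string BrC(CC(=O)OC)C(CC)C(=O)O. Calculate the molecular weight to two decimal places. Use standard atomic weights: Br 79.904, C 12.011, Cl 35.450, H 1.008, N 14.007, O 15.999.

First, the molecular formula is C8H13BrO4 (counting implicit H from valence).
  Br: 1 × 79.904 = 79.904
  C: 8 × 12.011 = 96.088
  H: 13 × 1.008 = 13.104
  O: 4 × 15.999 = 63.996
Sum: 1×79.904 + 8×12.011 + 13×1.008 + 4×15.999 = 253.092 → 253.09 g/mol.

253.09 g/mol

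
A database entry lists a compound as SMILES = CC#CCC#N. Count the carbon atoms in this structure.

5

Count every carbon token in the SMILES (each C, including those in ring-closure positions and inside branches).
Carbon count: 5.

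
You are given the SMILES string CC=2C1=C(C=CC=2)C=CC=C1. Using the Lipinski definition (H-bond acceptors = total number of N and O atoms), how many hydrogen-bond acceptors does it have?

N atoms: 0; O atoms: 0.
Lipinski HBA = 0 + 0 = 0.

0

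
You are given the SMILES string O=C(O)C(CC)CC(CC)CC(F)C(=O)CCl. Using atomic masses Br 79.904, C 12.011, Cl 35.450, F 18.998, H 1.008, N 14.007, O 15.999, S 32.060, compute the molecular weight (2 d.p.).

266.74 g/mol

First, the molecular formula is C12H20ClFO3 (counting implicit H from valence).
  C: 12 × 12.011 = 144.132
  Cl: 1 × 35.450 = 35.450
  F: 1 × 18.998 = 18.998
  H: 20 × 1.008 = 20.160
  O: 3 × 15.999 = 47.997
Sum: 12×12.011 + 1×35.450 + 1×18.998 + 20×1.008 + 3×15.999 = 266.737 → 266.74 g/mol.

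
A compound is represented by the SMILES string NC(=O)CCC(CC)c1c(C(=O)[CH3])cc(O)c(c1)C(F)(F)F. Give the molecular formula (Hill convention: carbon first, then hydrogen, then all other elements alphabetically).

Walk through each heavy atom and fill implicit hydrogens from standard valence (C 4, N 3, O 2, S 2, halogen 1); for lowercase aromatic atoms, an aromatic c carries 1 H when it has two neighbours and 0 H with three, and aromatic n carries 0 H:
  atom 1: N, bond orders sum to 1 (valence 3) → 2 H
  atom 2: C, bond orders sum to 4 (valence 4) → 0 H
  atom 3: O, bond orders sum to 2 (valence 2) → 0 H
  atom 4: C, bond orders sum to 2 (valence 4) → 2 H
  atom 5: C, bond orders sum to 2 (valence 4) → 2 H
  atom 6: C, bond orders sum to 3 (valence 4) → 1 H
  atom 7: C, bond orders sum to 2 (valence 4) → 2 H
  atom 8: C, bond orders sum to 1 (valence 4) → 3 H
  atom 9: aromatic c, 3 neighbours → 0 H
  atom 10: aromatic c, 3 neighbours → 0 H
  atom 11: C, bond orders sum to 4 (valence 4) → 0 H
  atom 12: O, bond orders sum to 2 (valence 2) → 0 H
  atom 13: C with explicit H count 3
  atom 14: aromatic c, 2 neighbours → 1 H
  atom 15: aromatic c, 3 neighbours → 0 H
  atom 16: O, bond orders sum to 1 (valence 2) → 1 H
  atom 17: aromatic c, 3 neighbours → 0 H
  atom 18: aromatic c, 2 neighbours → 1 H
  atom 19: C, bond orders sum to 4 (valence 4) → 0 H
  atom 20: F (halogen, monovalent) → 0 H
  atom 21: F (halogen, monovalent) → 0 H
  atom 22: F (halogen, monovalent) → 0 H
Totals → C:15, H:18, F:3, N:1, O:3.
In Hill order: C15H18F3NO3.

C15H18F3NO3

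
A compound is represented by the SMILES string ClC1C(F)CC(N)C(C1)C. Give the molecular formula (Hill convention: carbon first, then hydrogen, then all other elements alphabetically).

Walk through each heavy atom and fill implicit hydrogens from standard valence (C 4, N 3, O 2, S 2, halogen 1):
  atom 1: Cl (halogen, monovalent) → 0 H
  atom 2: C, bond orders sum to 3 (valence 4) → 1 H
  atom 3: C, bond orders sum to 3 (valence 4) → 1 H
  atom 4: F (halogen, monovalent) → 0 H
  atom 5: C, bond orders sum to 2 (valence 4) → 2 H
  atom 6: C, bond orders sum to 3 (valence 4) → 1 H
  atom 7: N, bond orders sum to 1 (valence 3) → 2 H
  atom 8: C, bond orders sum to 3 (valence 4) → 1 H
  atom 9: C, bond orders sum to 2 (valence 4) → 2 H
  atom 10: C, bond orders sum to 1 (valence 4) → 3 H
Totals → C:7, H:13, Cl:1, F:1, N:1.

C7H13ClFN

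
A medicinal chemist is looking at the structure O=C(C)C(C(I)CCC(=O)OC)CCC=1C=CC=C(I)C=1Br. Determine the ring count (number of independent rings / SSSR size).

1

In SMILES, each pair of matching ring-closure digits denotes one ring-closing bond; the number of such bonds equals the number of independent rings.
Ring-closure bonds here: 1.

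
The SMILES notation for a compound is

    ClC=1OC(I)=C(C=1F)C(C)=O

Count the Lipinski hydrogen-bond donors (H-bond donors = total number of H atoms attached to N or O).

Donors: find every N or O and count the H atoms it carries.
  atom 3 (O): bond orders sum to 2 → 0 H
  atom 11 (O): bond orders sum to 2 → 0 H
Lipinski HBD = 0.

0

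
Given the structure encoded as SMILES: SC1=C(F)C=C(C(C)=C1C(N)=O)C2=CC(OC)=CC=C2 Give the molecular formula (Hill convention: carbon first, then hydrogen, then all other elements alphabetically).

C15H14FNO2S

Walk through each heavy atom and fill implicit hydrogens from standard valence (C 4, N 3, O 2, S 2, halogen 1):
  atom 1: S, bond orders sum to 1 (valence 2) → 1 H
  atom 2: C, bond orders sum to 4 (valence 4) → 0 H
  atom 3: C, bond orders sum to 4 (valence 4) → 0 H
  atom 4: F (halogen, monovalent) → 0 H
  atom 5: C, bond orders sum to 3 (valence 4) → 1 H
  atom 6: C, bond orders sum to 4 (valence 4) → 0 H
  atom 7: C, bond orders sum to 4 (valence 4) → 0 H
  atom 8: C, bond orders sum to 1 (valence 4) → 3 H
  atom 9: C, bond orders sum to 4 (valence 4) → 0 H
  atom 10: C, bond orders sum to 4 (valence 4) → 0 H
  atom 11: N, bond orders sum to 1 (valence 3) → 2 H
  atom 12: O, bond orders sum to 2 (valence 2) → 0 H
  atom 13: C, bond orders sum to 4 (valence 4) → 0 H
  atom 14: C, bond orders sum to 3 (valence 4) → 1 H
  atom 15: C, bond orders sum to 4 (valence 4) → 0 H
  atom 16: O, bond orders sum to 2 (valence 2) → 0 H
  atom 17: C, bond orders sum to 1 (valence 4) → 3 H
  atom 18: C, bond orders sum to 3 (valence 4) → 1 H
  atom 19: C, bond orders sum to 3 (valence 4) → 1 H
  atom 20: C, bond orders sum to 3 (valence 4) → 1 H
Totals → C:15, H:14, F:1, N:1, O:2, S:1.
In Hill order: C15H14FNO2S.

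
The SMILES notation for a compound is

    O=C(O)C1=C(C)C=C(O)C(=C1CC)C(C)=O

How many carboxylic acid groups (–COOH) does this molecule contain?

1

The carboxylic acid motif appears at heavy-atom position 2 in the SMILES.
Other groups present: 1 hydroxyl, 1 ketone.
Carboxylic acid count: 1.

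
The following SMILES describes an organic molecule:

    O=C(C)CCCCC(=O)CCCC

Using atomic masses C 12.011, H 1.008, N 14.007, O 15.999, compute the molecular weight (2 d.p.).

184.28 g/mol

First, the molecular formula is C11H20O2 (counting implicit H from valence).
  C: 11 × 12.011 = 132.121
  H: 20 × 1.008 = 20.160
  O: 2 × 15.999 = 31.998
Sum: 11×12.011 + 20×1.008 + 2×15.999 = 184.279 → 184.28 g/mol.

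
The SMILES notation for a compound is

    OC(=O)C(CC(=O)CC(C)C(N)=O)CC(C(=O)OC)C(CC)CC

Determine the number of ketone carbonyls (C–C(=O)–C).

The ketone motif appears at heavy-atom position 6 in the SMILES.
Other groups present: 1 amide, 1 carboxylic acid, 1 ester.
Ketone count: 1.

1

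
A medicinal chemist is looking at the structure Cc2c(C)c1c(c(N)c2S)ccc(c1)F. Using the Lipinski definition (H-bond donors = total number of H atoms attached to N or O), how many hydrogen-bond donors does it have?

Donors: find every N or O and count the H atoms it carries.
  atom 8 (N): bond orders sum to 1 → 2 H
Lipinski HBD = 2.

2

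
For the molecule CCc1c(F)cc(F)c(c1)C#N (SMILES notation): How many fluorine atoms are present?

2

Scan the SMILES for F atoms (remember two-letter symbols like Cl and Br are single atoms).
Fluorine count: 2.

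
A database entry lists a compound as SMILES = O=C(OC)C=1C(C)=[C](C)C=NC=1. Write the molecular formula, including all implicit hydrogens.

Walk through each heavy atom and fill implicit hydrogens from standard valence (C 4, N 3, O 2, S 2, halogen 1):
  atom 1: O, bond orders sum to 2 (valence 2) → 0 H
  atom 2: C, bond orders sum to 4 (valence 4) → 0 H
  atom 3: O, bond orders sum to 2 (valence 2) → 0 H
  atom 4: C, bond orders sum to 1 (valence 4) → 3 H
  atom 5: C, bond orders sum to 4 (valence 4) → 0 H
  atom 6: C, bond orders sum to 4 (valence 4) → 0 H
  atom 7: C, bond orders sum to 1 (valence 4) → 3 H
  atom 8: C with explicit H count 0
  atom 9: C, bond orders sum to 1 (valence 4) → 3 H
  atom 10: C, bond orders sum to 3 (valence 4) → 1 H
  atom 11: N, bond orders sum to 3 (valence 3) → 0 H
  atom 12: C, bond orders sum to 3 (valence 4) → 1 H
Totals → C:9, H:11, N:1, O:2.
In Hill order: C9H11NO2.

C9H11NO2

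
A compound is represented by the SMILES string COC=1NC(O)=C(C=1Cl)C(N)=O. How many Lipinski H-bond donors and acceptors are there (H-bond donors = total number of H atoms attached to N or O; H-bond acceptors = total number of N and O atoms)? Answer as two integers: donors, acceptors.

Donors: find every N or O and count the H atoms it carries.
  atom 2 (O): bond orders sum to 2 → 0 H
  atom 4 (N): bond orders sum to 2 → 1 H
  atom 6 (O): bond orders sum to 1 → 1 H
  atom 11 (N): bond orders sum to 1 → 2 H
  atom 12 (O): bond orders sum to 2 → 0 H
Lipinski HBD = 4.
Acceptors: N atoms = 2, O atoms = 3 → HBA = 5.

4, 5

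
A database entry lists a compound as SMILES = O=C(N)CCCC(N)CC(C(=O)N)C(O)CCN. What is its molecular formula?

C11H24N4O3

Walk through each heavy atom and fill implicit hydrogens from standard valence (C 4, N 3, O 2, S 2, halogen 1):
  atom 1: O, bond orders sum to 2 (valence 2) → 0 H
  atom 2: C, bond orders sum to 4 (valence 4) → 0 H
  atom 3: N, bond orders sum to 1 (valence 3) → 2 H
  atom 4: C, bond orders sum to 2 (valence 4) → 2 H
  atom 5: C, bond orders sum to 2 (valence 4) → 2 H
  atom 6: C, bond orders sum to 2 (valence 4) → 2 H
  atom 7: C, bond orders sum to 3 (valence 4) → 1 H
  atom 8: N, bond orders sum to 1 (valence 3) → 2 H
  atom 9: C, bond orders sum to 2 (valence 4) → 2 H
  atom 10: C, bond orders sum to 3 (valence 4) → 1 H
  atom 11: C, bond orders sum to 4 (valence 4) → 0 H
  atom 12: O, bond orders sum to 2 (valence 2) → 0 H
  atom 13: N, bond orders sum to 1 (valence 3) → 2 H
  atom 14: C, bond orders sum to 3 (valence 4) → 1 H
  atom 15: O, bond orders sum to 1 (valence 2) → 1 H
  atom 16: C, bond orders sum to 2 (valence 4) → 2 H
  atom 17: C, bond orders sum to 2 (valence 4) → 2 H
  atom 18: N, bond orders sum to 1 (valence 3) → 2 H
Totals → C:11, H:24, N:4, O:3.
In Hill order: C11H24N4O3.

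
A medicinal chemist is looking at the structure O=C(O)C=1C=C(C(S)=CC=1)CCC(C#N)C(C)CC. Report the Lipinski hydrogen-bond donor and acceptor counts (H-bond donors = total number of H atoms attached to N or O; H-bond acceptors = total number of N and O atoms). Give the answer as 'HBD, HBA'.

1, 3

Donors: find every N or O and count the H atoms it carries.
  atom 1 (O): bond orders sum to 2 → 0 H
  atom 3 (O): bond orders sum to 1 → 1 H
  atom 15 (N): bond orders sum to 3 → 0 H
Lipinski HBD = 1.
Acceptors: N atoms = 1, O atoms = 2 → HBA = 3.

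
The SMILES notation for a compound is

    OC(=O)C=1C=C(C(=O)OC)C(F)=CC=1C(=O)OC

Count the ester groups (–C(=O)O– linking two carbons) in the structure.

2

The ester motif appears at heavy-atom positions 7, 15 in the SMILES.
Other groups present: 1 carboxylic acid.
Ester count: 2.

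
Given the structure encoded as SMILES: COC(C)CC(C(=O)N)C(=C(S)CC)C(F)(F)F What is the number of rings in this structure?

0

In SMILES, each pair of matching ring-closure digits denotes one ring-closing bond; the number of such bonds equals the number of independent rings.
Ring-closure bonds here: 0.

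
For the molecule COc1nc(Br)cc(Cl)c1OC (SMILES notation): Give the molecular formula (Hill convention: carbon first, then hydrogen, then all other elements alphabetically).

C7H7BrClNO2

Walk through each heavy atom and fill implicit hydrogens from standard valence (C 4, N 3, O 2, S 2, halogen 1); for lowercase aromatic atoms, an aromatic c carries 1 H when it has two neighbours and 0 H with three, and aromatic n carries 0 H:
  atom 1: C, bond orders sum to 1 (valence 4) → 3 H
  atom 2: O, bond orders sum to 2 (valence 2) → 0 H
  atom 3: aromatic c, 3 neighbours → 0 H
  atom 4: aromatic n, 2 neighbours → 0 H
  atom 5: aromatic c, 3 neighbours → 0 H
  atom 6: Br (halogen, monovalent) → 0 H
  atom 7: aromatic c, 2 neighbours → 1 H
  atom 8: aromatic c, 3 neighbours → 0 H
  atom 9: Cl (halogen, monovalent) → 0 H
  atom 10: aromatic c, 3 neighbours → 0 H
  atom 11: O, bond orders sum to 2 (valence 2) → 0 H
  atom 12: C, bond orders sum to 1 (valence 4) → 3 H
Totals → C:7, H:7, Br:1, Cl:1, N:1, O:2.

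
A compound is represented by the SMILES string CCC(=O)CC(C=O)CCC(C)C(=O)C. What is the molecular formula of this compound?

C12H20O3

Walk through each heavy atom and fill implicit hydrogens from standard valence (C 4, N 3, O 2, S 2, halogen 1):
  atom 1: C, bond orders sum to 1 (valence 4) → 3 H
  atom 2: C, bond orders sum to 2 (valence 4) → 2 H
  atom 3: C, bond orders sum to 4 (valence 4) → 0 H
  atom 4: O, bond orders sum to 2 (valence 2) → 0 H
  atom 5: C, bond orders sum to 2 (valence 4) → 2 H
  atom 6: C, bond orders sum to 3 (valence 4) → 1 H
  atom 7: C, bond orders sum to 3 (valence 4) → 1 H
  atom 8: O, bond orders sum to 2 (valence 2) → 0 H
  atom 9: C, bond orders sum to 2 (valence 4) → 2 H
  atom 10: C, bond orders sum to 2 (valence 4) → 2 H
  atom 11: C, bond orders sum to 3 (valence 4) → 1 H
  atom 12: C, bond orders sum to 1 (valence 4) → 3 H
  atom 13: C, bond orders sum to 4 (valence 4) → 0 H
  atom 14: O, bond orders sum to 2 (valence 2) → 0 H
  atom 15: C, bond orders sum to 1 (valence 4) → 3 H
Totals → C:12, H:20, O:3.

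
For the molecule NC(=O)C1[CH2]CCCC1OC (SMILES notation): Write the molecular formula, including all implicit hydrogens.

C8H15NO2

Walk through each heavy atom and fill implicit hydrogens from standard valence (C 4, N 3, O 2, S 2, halogen 1):
  atom 1: N, bond orders sum to 1 (valence 3) → 2 H
  atom 2: C, bond orders sum to 4 (valence 4) → 0 H
  atom 3: O, bond orders sum to 2 (valence 2) → 0 H
  atom 4: C, bond orders sum to 3 (valence 4) → 1 H
  atom 5: C with explicit H count 2
  atom 6: C, bond orders sum to 2 (valence 4) → 2 H
  atom 7: C, bond orders sum to 2 (valence 4) → 2 H
  atom 8: C, bond orders sum to 2 (valence 4) → 2 H
  atom 9: C, bond orders sum to 3 (valence 4) → 1 H
  atom 10: O, bond orders sum to 2 (valence 2) → 0 H
  atom 11: C, bond orders sum to 1 (valence 4) → 3 H
Totals → C:8, H:15, N:1, O:2.
In Hill order: C8H15NO2.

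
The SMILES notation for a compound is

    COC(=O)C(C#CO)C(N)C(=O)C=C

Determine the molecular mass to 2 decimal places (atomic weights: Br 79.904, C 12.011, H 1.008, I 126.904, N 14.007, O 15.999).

First, the molecular formula is C9H11NO4 (counting implicit H from valence).
  C: 9 × 12.011 = 108.099
  H: 11 × 1.008 = 11.088
  N: 1 × 14.007 = 14.007
  O: 4 × 15.999 = 63.996
Sum: 9×12.011 + 11×1.008 + 1×14.007 + 4×15.999 = 197.190 → 197.19 g/mol.

197.19 g/mol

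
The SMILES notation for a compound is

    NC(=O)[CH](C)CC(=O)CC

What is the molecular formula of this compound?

Walk through each heavy atom and fill implicit hydrogens from standard valence (C 4, N 3, O 2, S 2, halogen 1):
  atom 1: N, bond orders sum to 1 (valence 3) → 2 H
  atom 2: C, bond orders sum to 4 (valence 4) → 0 H
  atom 3: O, bond orders sum to 2 (valence 2) → 0 H
  atom 4: C with explicit H count 1
  atom 5: C, bond orders sum to 1 (valence 4) → 3 H
  atom 6: C, bond orders sum to 2 (valence 4) → 2 H
  atom 7: C, bond orders sum to 4 (valence 4) → 0 H
  atom 8: O, bond orders sum to 2 (valence 2) → 0 H
  atom 9: C, bond orders sum to 2 (valence 4) → 2 H
  atom 10: C, bond orders sum to 1 (valence 4) → 3 H
Totals → C:7, H:13, N:1, O:2.
In Hill order: C7H13NO2.

C7H13NO2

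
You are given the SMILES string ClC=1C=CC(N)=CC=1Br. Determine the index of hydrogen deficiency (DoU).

Degree of unsaturation = (number of rings) + (number of π bonds).
Ring closures in the SMILES: 1.
π bonds: 3 double bonds (each 1 DoU) → 3 DoU from unsaturation.
Total DoU = 1 + 3 = 4.

4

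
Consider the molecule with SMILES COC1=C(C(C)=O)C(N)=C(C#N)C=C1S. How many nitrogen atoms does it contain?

2

Scan the SMILES for N atoms (remember two-letter symbols like Cl and Br are single atoms).
Nitrogen count: 2.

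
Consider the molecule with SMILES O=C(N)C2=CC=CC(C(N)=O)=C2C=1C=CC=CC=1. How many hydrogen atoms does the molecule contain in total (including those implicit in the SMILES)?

12

Walk through each heavy atom and fill implicit hydrogens from standard valence (C 4, N 3, O 2, S 2, halogen 1):
  atom 1: O, bond orders sum to 2 (valence 2) → 0 H
  atom 2: C, bond orders sum to 4 (valence 4) → 0 H
  atom 3: N, bond orders sum to 1 (valence 3) → 2 H
  atom 4: C, bond orders sum to 4 (valence 4) → 0 H
  atom 5: C, bond orders sum to 3 (valence 4) → 1 H
  atom 6: C, bond orders sum to 3 (valence 4) → 1 H
  atom 7: C, bond orders sum to 3 (valence 4) → 1 H
  atom 8: C, bond orders sum to 4 (valence 4) → 0 H
  atom 9: C, bond orders sum to 4 (valence 4) → 0 H
  atom 10: N, bond orders sum to 1 (valence 3) → 2 H
  atom 11: O, bond orders sum to 2 (valence 2) → 0 H
  atom 12: C, bond orders sum to 4 (valence 4) → 0 H
  atom 13: C, bond orders sum to 4 (valence 4) → 0 H
  atom 14: C, bond orders sum to 3 (valence 4) → 1 H
  atom 15: C, bond orders sum to 3 (valence 4) → 1 H
  atom 16: C, bond orders sum to 3 (valence 4) → 1 H
  atom 17: C, bond orders sum to 3 (valence 4) → 1 H
  atom 18: C, bond orders sum to 3 (valence 4) → 1 H
Total hydrogens: 12.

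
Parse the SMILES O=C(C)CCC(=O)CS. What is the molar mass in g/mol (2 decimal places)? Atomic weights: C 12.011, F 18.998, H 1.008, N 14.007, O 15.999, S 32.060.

First, the molecular formula is C6H10O2S (counting implicit H from valence).
  C: 6 × 12.011 = 72.066
  H: 10 × 1.008 = 10.080
  O: 2 × 15.999 = 31.998
  S: 1 × 32.060 = 32.060
Sum: 6×12.011 + 10×1.008 + 2×15.999 + 1×32.060 = 146.204 → 146.20 g/mol.

146.20 g/mol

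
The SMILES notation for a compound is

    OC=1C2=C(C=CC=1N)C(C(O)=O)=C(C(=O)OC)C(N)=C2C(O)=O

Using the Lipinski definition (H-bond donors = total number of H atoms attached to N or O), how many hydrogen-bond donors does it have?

7

Donors: find every N or O and count the H atoms it carries.
  atom 1 (O): bond orders sum to 1 → 1 H
  atom 8 (N): bond orders sum to 1 → 2 H
  atom 11 (O): bond orders sum to 1 → 1 H
  atom 12 (O): bond orders sum to 2 → 0 H
  atom 15 (O): bond orders sum to 2 → 0 H
  atom 16 (O): bond orders sum to 2 → 0 H
  atom 19 (N): bond orders sum to 1 → 2 H
  atom 22 (O): bond orders sum to 1 → 1 H
  atom 23 (O): bond orders sum to 2 → 0 H
Lipinski HBD = 7.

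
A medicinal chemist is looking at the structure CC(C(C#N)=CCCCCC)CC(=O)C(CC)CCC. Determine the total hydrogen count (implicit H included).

31

Walk through each heavy atom and fill implicit hydrogens from standard valence (C 4, N 3, O 2, S 2, halogen 1):
  atom 1: C, bond orders sum to 1 (valence 4) → 3 H
  atom 2: C, bond orders sum to 3 (valence 4) → 1 H
  atom 3: C, bond orders sum to 4 (valence 4) → 0 H
  atom 4: C, bond orders sum to 4 (valence 4) → 0 H
  atom 5: N, bond orders sum to 3 (valence 3) → 0 H
  atom 6: C, bond orders sum to 3 (valence 4) → 1 H
  atom 7: C, bond orders sum to 2 (valence 4) → 2 H
  atom 8: C, bond orders sum to 2 (valence 4) → 2 H
  atom 9: C, bond orders sum to 2 (valence 4) → 2 H
  atom 10: C, bond orders sum to 2 (valence 4) → 2 H
  atom 11: C, bond orders sum to 1 (valence 4) → 3 H
  atom 12: C, bond orders sum to 2 (valence 4) → 2 H
  atom 13: C, bond orders sum to 4 (valence 4) → 0 H
  atom 14: O, bond orders sum to 2 (valence 2) → 0 H
  atom 15: C, bond orders sum to 3 (valence 4) → 1 H
  atom 16: C, bond orders sum to 2 (valence 4) → 2 H
  atom 17: C, bond orders sum to 1 (valence 4) → 3 H
  atom 18: C, bond orders sum to 2 (valence 4) → 2 H
  atom 19: C, bond orders sum to 2 (valence 4) → 2 H
  atom 20: C, bond orders sum to 1 (valence 4) → 3 H
Total hydrogens: 31.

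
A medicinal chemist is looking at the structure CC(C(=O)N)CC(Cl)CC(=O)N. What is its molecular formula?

C7H13ClN2O2

Walk through each heavy atom and fill implicit hydrogens from standard valence (C 4, N 3, O 2, S 2, halogen 1):
  atom 1: C, bond orders sum to 1 (valence 4) → 3 H
  atom 2: C, bond orders sum to 3 (valence 4) → 1 H
  atom 3: C, bond orders sum to 4 (valence 4) → 0 H
  atom 4: O, bond orders sum to 2 (valence 2) → 0 H
  atom 5: N, bond orders sum to 1 (valence 3) → 2 H
  atom 6: C, bond orders sum to 2 (valence 4) → 2 H
  atom 7: C, bond orders sum to 3 (valence 4) → 1 H
  atom 8: Cl (halogen, monovalent) → 0 H
  atom 9: C, bond orders sum to 2 (valence 4) → 2 H
  atom 10: C, bond orders sum to 4 (valence 4) → 0 H
  atom 11: O, bond orders sum to 2 (valence 2) → 0 H
  atom 12: N, bond orders sum to 1 (valence 3) → 2 H
Totals → C:7, H:13, Cl:1, N:2, O:2.
In Hill order: C7H13ClN2O2.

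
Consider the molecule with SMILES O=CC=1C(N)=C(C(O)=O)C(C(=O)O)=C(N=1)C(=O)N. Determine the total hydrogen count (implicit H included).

Walk through each heavy atom and fill implicit hydrogens from standard valence (C 4, N 3, O 2, S 2, halogen 1):
  atom 1: O, bond orders sum to 2 (valence 2) → 0 H
  atom 2: C, bond orders sum to 3 (valence 4) → 1 H
  atom 3: C, bond orders sum to 4 (valence 4) → 0 H
  atom 4: C, bond orders sum to 4 (valence 4) → 0 H
  atom 5: N, bond orders sum to 1 (valence 3) → 2 H
  atom 6: C, bond orders sum to 4 (valence 4) → 0 H
  atom 7: C, bond orders sum to 4 (valence 4) → 0 H
  atom 8: O, bond orders sum to 1 (valence 2) → 1 H
  atom 9: O, bond orders sum to 2 (valence 2) → 0 H
  atom 10: C, bond orders sum to 4 (valence 4) → 0 H
  atom 11: C, bond orders sum to 4 (valence 4) → 0 H
  atom 12: O, bond orders sum to 2 (valence 2) → 0 H
  atom 13: O, bond orders sum to 1 (valence 2) → 1 H
  atom 14: C, bond orders sum to 4 (valence 4) → 0 H
  atom 15: N, bond orders sum to 3 (valence 3) → 0 H
  atom 16: C, bond orders sum to 4 (valence 4) → 0 H
  atom 17: O, bond orders sum to 2 (valence 2) → 0 H
  atom 18: N, bond orders sum to 1 (valence 3) → 2 H
Total hydrogens: 7.

7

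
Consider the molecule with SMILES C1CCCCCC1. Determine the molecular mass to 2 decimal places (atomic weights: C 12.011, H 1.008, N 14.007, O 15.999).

98.19 g/mol

First, the molecular formula is C7H14 (counting implicit H from valence).
  C: 7 × 12.011 = 84.077
  H: 14 × 1.008 = 14.112
Sum: 7×12.011 + 14×1.008 = 98.189 → 98.19 g/mol.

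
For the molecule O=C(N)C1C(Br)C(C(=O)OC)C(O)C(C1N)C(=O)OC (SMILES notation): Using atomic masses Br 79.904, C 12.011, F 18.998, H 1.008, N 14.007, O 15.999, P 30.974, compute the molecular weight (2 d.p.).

First, the molecular formula is C11H17BrN2O6 (counting implicit H from valence).
  Br: 1 × 79.904 = 79.904
  C: 11 × 12.011 = 132.121
  H: 17 × 1.008 = 17.136
  N: 2 × 14.007 = 28.014
  O: 6 × 15.999 = 95.994
Sum: 1×79.904 + 11×12.011 + 17×1.008 + 2×14.007 + 6×15.999 = 353.169 → 353.17 g/mol.

353.17 g/mol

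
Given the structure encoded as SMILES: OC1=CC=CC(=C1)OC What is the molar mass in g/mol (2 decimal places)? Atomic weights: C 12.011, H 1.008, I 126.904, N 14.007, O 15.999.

124.14 g/mol

First, the molecular formula is C7H8O2 (counting implicit H from valence).
  C: 7 × 12.011 = 84.077
  H: 8 × 1.008 = 8.064
  O: 2 × 15.999 = 31.998
Sum: 7×12.011 + 8×1.008 + 2×15.999 = 124.139 → 124.14 g/mol.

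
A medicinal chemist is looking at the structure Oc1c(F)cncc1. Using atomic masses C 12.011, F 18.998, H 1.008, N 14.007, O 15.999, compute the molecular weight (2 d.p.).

First, the molecular formula is C5H4FNO (counting implicit H from valence).
  C: 5 × 12.011 = 60.055
  F: 1 × 18.998 = 18.998
  H: 4 × 1.008 = 4.032
  N: 1 × 14.007 = 14.007
  O: 1 × 15.999 = 15.999
Sum: 5×12.011 + 1×18.998 + 4×1.008 + 1×14.007 + 1×15.999 = 113.091 → 113.09 g/mol.

113.09 g/mol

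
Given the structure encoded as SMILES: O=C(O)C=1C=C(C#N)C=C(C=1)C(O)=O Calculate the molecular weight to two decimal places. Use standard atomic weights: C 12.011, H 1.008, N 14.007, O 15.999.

191.14 g/mol

First, the molecular formula is C9H5NO4 (counting implicit H from valence).
  C: 9 × 12.011 = 108.099
  H: 5 × 1.008 = 5.040
  N: 1 × 14.007 = 14.007
  O: 4 × 15.999 = 63.996
Sum: 9×12.011 + 5×1.008 + 1×14.007 + 4×15.999 = 191.142 → 191.14 g/mol.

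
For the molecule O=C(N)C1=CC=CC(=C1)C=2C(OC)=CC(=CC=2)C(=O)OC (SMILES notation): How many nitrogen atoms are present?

1

Scan the SMILES for N atoms (remember two-letter symbols like Cl and Br are single atoms).
Nitrogen count: 1.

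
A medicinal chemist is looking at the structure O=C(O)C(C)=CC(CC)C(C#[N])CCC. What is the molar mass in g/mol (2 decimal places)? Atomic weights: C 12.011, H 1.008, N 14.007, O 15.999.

First, the molecular formula is C12H19NO2 (counting implicit H from valence).
  C: 12 × 12.011 = 144.132
  H: 19 × 1.008 = 19.152
  N: 1 × 14.007 = 14.007
  O: 2 × 15.999 = 31.998
Sum: 12×12.011 + 19×1.008 + 1×14.007 + 2×15.999 = 209.289 → 209.29 g/mol.

209.29 g/mol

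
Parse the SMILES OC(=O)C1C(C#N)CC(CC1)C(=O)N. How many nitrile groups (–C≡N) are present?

1

The nitrile motif appears at heavy-atom position 6 in the SMILES.
Other groups present: 1 amide, 1 carboxylic acid.
Nitrile count: 1.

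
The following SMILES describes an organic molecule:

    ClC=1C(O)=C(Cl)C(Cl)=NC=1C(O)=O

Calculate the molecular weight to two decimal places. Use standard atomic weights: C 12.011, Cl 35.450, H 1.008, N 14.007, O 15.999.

242.44 g/mol

First, the molecular formula is C6H2Cl3NO3 (counting implicit H from valence).
  C: 6 × 12.011 = 72.066
  Cl: 3 × 35.450 = 106.350
  H: 2 × 1.008 = 2.016
  N: 1 × 14.007 = 14.007
  O: 3 × 15.999 = 47.997
Sum: 6×12.011 + 3×35.450 + 2×1.008 + 1×14.007 + 3×15.999 = 242.436 → 242.44 g/mol.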